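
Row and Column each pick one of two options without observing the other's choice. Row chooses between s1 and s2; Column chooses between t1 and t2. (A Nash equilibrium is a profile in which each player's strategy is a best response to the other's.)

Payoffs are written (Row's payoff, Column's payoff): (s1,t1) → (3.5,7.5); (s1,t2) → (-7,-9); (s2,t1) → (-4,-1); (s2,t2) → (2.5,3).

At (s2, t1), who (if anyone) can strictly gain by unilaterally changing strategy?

Both

Row at (s2, t1) earns -4; deviating to s1 yields 3.5 — a strict improvement.
Column earns -1; deviating to t2 yields 3 — a strict improvement.
Both Row and Column have strictly profitable deviations.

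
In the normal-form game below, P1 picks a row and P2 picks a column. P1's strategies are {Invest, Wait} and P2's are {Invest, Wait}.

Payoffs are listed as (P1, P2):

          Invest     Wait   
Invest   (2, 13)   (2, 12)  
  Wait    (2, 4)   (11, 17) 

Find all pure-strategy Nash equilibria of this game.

(Invest, Invest): P1 gets 2 ≥ 2 from Wait, and P2 gets 13 ≥ 12 from Wait — Nash equilibrium.
(Invest, Wait): P1 prefers Wait (11 > 2); P2 prefers Invest (13 > 12) — not an equilibrium.
(Wait, Invest): P2 prefers Wait (17 > 4) — not an equilibrium.
(Wait, Wait): P1 gets 11 ≥ 2 from Invest, and P2 gets 17 ≥ 4 from Invest — Nash equilibrium.

(Invest, Invest) and (Wait, Wait)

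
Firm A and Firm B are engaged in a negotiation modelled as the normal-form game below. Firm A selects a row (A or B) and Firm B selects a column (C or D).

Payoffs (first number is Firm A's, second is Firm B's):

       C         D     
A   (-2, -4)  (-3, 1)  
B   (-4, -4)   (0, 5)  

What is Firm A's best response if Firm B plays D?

B

Against D, Firm A earns -3 from A and 0 from B.
So B is the best response.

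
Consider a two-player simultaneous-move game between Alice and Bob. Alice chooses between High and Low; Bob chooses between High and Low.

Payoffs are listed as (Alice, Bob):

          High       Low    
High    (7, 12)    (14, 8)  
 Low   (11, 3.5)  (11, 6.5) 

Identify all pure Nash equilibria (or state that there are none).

(High, High): Alice prefers Low (11 > 7) — not an equilibrium.
(High, Low): Bob prefers High (12 > 8) — not an equilibrium.
(Low, High): Bob prefers Low (6.5 > 3.5) — not an equilibrium.
(Low, Low): Alice prefers High (14 > 11) — not an equilibrium.

none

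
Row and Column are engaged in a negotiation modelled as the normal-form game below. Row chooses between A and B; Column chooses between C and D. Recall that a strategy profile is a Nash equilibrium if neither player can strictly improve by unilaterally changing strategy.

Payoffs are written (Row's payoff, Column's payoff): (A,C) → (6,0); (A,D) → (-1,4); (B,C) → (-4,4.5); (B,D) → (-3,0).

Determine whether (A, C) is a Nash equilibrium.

No

At (A, C), Row earns 6; switching to B would give -4, so Row has no profitable deviation.
Column earns 0; switching to D would give 4, so Column would deviate.
Since at least one player can profitably deviate, this is not a Nash equilibrium.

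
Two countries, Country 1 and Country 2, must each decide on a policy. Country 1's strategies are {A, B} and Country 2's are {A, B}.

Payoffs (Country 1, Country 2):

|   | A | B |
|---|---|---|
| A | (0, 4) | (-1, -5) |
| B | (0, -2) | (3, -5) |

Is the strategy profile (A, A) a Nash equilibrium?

Yes

At (A, A), Country 1 earns 0; switching to B would give 0, so Country 1 has no profitable deviation.
Country 2 earns 4; switching to B would give -5, so Country 2 has no profitable deviation.
Neither player can gain by a unilateral deviation, so this profile is a Nash equilibrium.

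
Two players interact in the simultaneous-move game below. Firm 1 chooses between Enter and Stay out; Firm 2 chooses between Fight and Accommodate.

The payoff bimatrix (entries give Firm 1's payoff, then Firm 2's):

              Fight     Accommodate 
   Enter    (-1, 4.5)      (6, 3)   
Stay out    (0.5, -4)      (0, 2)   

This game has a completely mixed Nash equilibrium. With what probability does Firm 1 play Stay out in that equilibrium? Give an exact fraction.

1/5

Let p be the probability that Firm 1 plays Enter. In a completely mixed equilibrium, Firm 2 must be indifferent between Fight and Accommodate.
Firm 2's expected payoff from Fight is 4.5p − 4(1−p); from Accommodate it is 3p + 2(1−p).
Setting these equal: 8.5p − 4 = p + 2, so p = 4/5.
Therefore Firm 1 plays Stay out with probability 1 − 4/5 = 1/5.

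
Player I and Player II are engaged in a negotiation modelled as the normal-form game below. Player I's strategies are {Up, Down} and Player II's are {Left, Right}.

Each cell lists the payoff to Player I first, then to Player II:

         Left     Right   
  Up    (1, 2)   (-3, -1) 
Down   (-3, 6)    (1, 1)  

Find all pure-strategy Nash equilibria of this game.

(Up, Left)

(Up, Left): Player I gets 1 ≥ -3 from Down, and Player II gets 2 ≥ -1 from Right — Nash equilibrium.
(Up, Right): Player I prefers Down (1 > -3); Player II prefers Left (2 > -1) — not an equilibrium.
(Down, Left): Player I prefers Up (1 > -3) — not an equilibrium.
(Down, Right): Player II prefers Left (6 > 1) — not an equilibrium.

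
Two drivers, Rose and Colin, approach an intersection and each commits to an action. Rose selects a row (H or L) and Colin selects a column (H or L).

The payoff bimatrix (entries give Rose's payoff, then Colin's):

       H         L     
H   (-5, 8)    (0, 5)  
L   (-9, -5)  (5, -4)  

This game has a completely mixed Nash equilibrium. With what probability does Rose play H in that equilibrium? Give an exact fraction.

Let x be the probability that Rose plays H. In a completely mixed equilibrium, Colin must be indifferent between H and L.
Colin's expected payoff from H is 8x − 5(1−x); from L it is 5x − 4(1−x).
Setting these equal: 13x − 5 = 9x − 4, so x = 1/4.

1/4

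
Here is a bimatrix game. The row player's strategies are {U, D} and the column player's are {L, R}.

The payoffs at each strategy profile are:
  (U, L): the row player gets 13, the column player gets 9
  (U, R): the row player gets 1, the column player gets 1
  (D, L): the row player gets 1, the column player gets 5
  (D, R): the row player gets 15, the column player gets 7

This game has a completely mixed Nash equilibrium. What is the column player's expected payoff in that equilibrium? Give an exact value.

First find p, the probability the row player plays U, from the column player's indifference between L and R: 9p + 5(1−p) = p + 7(1−p), giving p = 1/5.
Since the column player is indifferent in equilibrium, the column player's expected payoff equals the payoff from either column against (1/5, 4/5). Using L: 9(1/5) + 5(4/5) = 29/5.

29/5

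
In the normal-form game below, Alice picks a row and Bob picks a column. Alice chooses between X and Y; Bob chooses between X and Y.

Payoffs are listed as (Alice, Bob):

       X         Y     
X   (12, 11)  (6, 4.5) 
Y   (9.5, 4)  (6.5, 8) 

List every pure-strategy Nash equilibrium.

(X, X): Alice gets 12 ≥ 9.5 from Y, and Bob gets 11 ≥ 4.5 from Y — Nash equilibrium.
(X, Y): Alice prefers Y (6.5 > 6); Bob prefers X (11 > 4.5) — not an equilibrium.
(Y, X): Alice prefers X (12 > 9.5); Bob prefers Y (8 > 4) — not an equilibrium.
(Y, Y): Alice gets 6.5 ≥ 6 from X, and Bob gets 8 ≥ 4 from X — Nash equilibrium.

(X, X) and (Y, Y)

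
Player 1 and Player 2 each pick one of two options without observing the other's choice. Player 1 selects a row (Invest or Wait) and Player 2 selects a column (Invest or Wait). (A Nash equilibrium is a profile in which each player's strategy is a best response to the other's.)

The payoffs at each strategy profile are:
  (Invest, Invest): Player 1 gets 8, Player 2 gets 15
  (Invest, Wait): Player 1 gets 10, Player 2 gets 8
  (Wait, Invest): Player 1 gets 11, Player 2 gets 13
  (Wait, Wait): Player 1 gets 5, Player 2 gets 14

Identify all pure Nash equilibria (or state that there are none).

none

(Invest, Invest): Player 1 prefers Wait (11 > 8) — not an equilibrium.
(Invest, Wait): Player 2 prefers Invest (15 > 8) — not an equilibrium.
(Wait, Invest): Player 2 prefers Wait (14 > 13) — not an equilibrium.
(Wait, Wait): Player 1 prefers Invest (10 > 5) — not an equilibrium.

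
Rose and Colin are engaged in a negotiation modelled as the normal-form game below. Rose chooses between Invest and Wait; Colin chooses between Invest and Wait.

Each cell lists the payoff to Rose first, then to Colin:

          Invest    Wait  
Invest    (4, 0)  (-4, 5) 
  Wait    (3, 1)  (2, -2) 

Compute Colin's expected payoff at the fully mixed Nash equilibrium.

5/8

First find p, the probability Rose plays Invest, from Colin's indifference between Invest and Wait: (1−p) = 5p − 2(1−p), giving p = 3/8.
Since Colin is indifferent in equilibrium, Colin's expected payoff equals the payoff from either column against (3/8, 5/8). Using Invest: (5/8) = 5/8.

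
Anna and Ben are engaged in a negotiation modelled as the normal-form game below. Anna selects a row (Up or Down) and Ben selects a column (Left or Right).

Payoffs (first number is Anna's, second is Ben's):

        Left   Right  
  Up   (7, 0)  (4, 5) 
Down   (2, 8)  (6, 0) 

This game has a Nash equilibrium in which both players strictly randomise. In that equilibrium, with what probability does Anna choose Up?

Let x be the probability that Anna plays Up. In a completely mixed equilibrium, Ben must be indifferent between Left and Right.
Ben's expected payoff from Left is 8(1−x); from Right it is 5x.
Setting these equal: −8x + 8 = 5x, so x = 8/13.

8/13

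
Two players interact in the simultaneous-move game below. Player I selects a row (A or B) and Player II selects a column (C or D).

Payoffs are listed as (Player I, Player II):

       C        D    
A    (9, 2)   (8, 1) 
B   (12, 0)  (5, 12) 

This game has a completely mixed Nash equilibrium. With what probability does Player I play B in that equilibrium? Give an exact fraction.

Let x be the probability that Player I plays A. In a completely mixed equilibrium, Player II must be indifferent between C and D.
Player II's expected payoff from C is 2x; from D it is x + 12(1−x).
Setting these equal: 2x = −11x + 12, so x = 12/13.
Therefore Player I plays B with probability 1 − 12/13 = 1/13.

1/13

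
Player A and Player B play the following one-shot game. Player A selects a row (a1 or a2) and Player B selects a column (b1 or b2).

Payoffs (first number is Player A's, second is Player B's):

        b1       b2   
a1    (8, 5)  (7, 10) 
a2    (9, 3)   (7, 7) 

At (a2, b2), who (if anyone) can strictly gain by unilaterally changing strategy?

Neither

Player A at (a2, b2) earns 7; deviating to a1 yields 7 — not better.
Player B earns 7; deviating to b1 yields 3 — not better.
Neither player can strictly improve; the profile is a Nash equilibrium.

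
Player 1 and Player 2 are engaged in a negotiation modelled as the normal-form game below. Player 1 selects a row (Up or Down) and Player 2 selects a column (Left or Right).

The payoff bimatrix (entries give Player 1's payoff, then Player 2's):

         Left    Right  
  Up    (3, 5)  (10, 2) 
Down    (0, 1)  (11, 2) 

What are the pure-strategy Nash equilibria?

(Up, Left): Player 1 gets 3 ≥ 0 from Down, and Player 2 gets 5 ≥ 2 from Right — Nash equilibrium.
(Up, Right): Player 1 prefers Down (11 > 10); Player 2 prefers Left (5 > 2) — not an equilibrium.
(Down, Left): Player 1 prefers Up (3 > 0); Player 2 prefers Right (2 > 1) — not an equilibrium.
(Down, Right): Player 1 gets 11 ≥ 10 from Up, and Player 2 gets 2 ≥ 1 from Left — Nash equilibrium.

(Up, Left) and (Down, Right)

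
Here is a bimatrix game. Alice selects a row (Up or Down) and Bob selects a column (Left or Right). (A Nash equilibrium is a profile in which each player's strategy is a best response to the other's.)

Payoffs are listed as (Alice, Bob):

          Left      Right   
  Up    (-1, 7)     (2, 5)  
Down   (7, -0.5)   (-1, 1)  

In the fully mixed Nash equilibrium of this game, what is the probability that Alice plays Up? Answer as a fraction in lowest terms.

Let x be the probability that Alice plays Up. In a completely mixed equilibrium, Bob must be indifferent between Left and Right.
Bob's expected payoff from Left is 7x − 0.5(1−x); from Right it is 5x + (1−x).
Setting these equal: 7.5x − 0.5 = 4x + 1, so x = 3/7.

3/7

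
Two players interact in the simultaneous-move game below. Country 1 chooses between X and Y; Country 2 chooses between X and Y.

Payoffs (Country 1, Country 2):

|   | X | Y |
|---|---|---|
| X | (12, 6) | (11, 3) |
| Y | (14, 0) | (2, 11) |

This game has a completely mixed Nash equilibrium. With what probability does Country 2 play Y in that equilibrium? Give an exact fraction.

Let y be the probability that Country 2 plays X. In a completely mixed equilibrium, Country 1 must be indifferent between X and Y.
Country 1's expected payoff from X is 12y + 11(1−y); from Y it is 14y + 2(1−y).
Setting these equal: y + 11 = 12y + 2, so y = 9/11.
Therefore Country 2 plays Y with probability 1 − 9/11 = 2/11.

2/11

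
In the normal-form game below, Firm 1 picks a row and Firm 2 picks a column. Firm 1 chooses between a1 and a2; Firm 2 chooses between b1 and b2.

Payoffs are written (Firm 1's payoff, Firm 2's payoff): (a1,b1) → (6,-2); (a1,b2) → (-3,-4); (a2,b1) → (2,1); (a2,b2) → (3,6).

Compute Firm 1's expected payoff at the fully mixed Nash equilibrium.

First find y, the probability Firm 2 plays b1, from Firm 1's indifference between a1 and a2: 6y − 3(1−y) = 2y + 3(1−y), giving y = 3/5.
Since Firm 1 is indifferent in equilibrium, Firm 1's expected payoff equals the payoff from either row against (3/5, 2/5). Using a1: 6(3/5) − 3(2/5) = 12/5.

12/5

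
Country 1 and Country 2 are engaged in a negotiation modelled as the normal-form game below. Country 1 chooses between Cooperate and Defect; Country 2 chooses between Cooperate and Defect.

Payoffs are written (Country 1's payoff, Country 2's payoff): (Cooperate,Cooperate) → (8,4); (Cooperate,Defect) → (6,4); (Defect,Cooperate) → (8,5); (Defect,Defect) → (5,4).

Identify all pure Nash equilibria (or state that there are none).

(Cooperate, Cooperate): Country 1 gets 8 ≥ 8 from Defect, and Country 2 gets 4 ≥ 4 from Defect — Nash equilibrium.
(Cooperate, Defect): Country 1 gets 6 ≥ 5 from Defect, and Country 2 gets 4 ≥ 4 from Cooperate — Nash equilibrium.
(Defect, Cooperate): Country 1 gets 8 ≥ 8 from Cooperate, and Country 2 gets 5 ≥ 4 from Defect — Nash equilibrium.
(Defect, Defect): Country 1 prefers Cooperate (6 > 5); Country 2 prefers Cooperate (5 > 4) — not an equilibrium.

(Cooperate, Cooperate) and (Cooperate, Defect) and (Defect, Cooperate)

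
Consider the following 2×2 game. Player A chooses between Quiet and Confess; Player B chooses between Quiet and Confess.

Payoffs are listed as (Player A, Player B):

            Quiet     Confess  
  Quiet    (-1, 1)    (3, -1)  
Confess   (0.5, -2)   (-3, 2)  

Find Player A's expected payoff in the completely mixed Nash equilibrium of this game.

-1/5

First find q, the probability Player B plays Quiet, from Player A's indifference between Quiet and Confess: −q + 3(1−q) = 0.5q − 3(1−q), giving q = 4/5.
Since Player A is indifferent in equilibrium, Player A's expected payoff equals the payoff from either row against (4/5, 1/5). Using Quiet: −(4/5) + 3(1/5) = -1/5.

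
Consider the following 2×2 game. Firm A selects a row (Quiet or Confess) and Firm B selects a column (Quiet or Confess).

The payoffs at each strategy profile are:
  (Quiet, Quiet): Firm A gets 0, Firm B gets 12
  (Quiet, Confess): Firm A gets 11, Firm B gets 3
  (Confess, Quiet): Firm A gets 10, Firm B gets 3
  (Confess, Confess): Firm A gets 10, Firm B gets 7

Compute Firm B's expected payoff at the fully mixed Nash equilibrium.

75/13

First find p, the probability Firm A plays Quiet, from Firm B's indifference between Quiet and Confess: 12p + 3(1−p) = 3p + 7(1−p), giving p = 4/13.
Since Firm B is indifferent in equilibrium, Firm B's expected payoff equals the payoff from either column against (4/13, 9/13). Using Quiet: 12(4/13) + 3(9/13) = 75/13.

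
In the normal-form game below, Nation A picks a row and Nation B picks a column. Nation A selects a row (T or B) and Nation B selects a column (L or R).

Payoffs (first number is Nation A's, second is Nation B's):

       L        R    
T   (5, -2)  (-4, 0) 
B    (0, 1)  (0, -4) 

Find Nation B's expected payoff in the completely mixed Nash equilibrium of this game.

First find p, the probability Nation A plays T, from Nation B's indifference between L and R: −2p + (1−p) = −4(1−p), giving p = 5/7.
Since Nation B is indifferent in equilibrium, Nation B's expected payoff equals the payoff from either column against (5/7, 2/7). Using L: −2(5/7) + (2/7) = -8/7.

-8/7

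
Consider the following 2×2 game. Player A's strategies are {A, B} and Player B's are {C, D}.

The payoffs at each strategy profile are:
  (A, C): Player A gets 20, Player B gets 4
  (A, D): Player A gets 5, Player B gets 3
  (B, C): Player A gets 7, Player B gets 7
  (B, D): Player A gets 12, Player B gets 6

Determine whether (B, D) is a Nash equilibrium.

No

At (B, D), Player A earns 12; switching to A would give 5, so Player A has no profitable deviation.
Player B earns 6; switching to C would give 7, so Player B would deviate.
Since at least one player can profitably deviate, this is not a Nash equilibrium.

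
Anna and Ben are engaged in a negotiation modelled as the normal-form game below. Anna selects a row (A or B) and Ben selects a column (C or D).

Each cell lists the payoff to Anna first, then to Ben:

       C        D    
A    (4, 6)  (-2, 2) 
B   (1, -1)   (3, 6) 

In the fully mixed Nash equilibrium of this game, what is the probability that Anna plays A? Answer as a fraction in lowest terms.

7/11

Let p be the probability that Anna plays A. In a completely mixed equilibrium, Ben must be indifferent between C and D.
Ben's expected payoff from C is 6p − (1−p); from D it is 2p + 6(1−p).
Setting these equal: 7p − 1 = −4p + 6, so p = 7/11.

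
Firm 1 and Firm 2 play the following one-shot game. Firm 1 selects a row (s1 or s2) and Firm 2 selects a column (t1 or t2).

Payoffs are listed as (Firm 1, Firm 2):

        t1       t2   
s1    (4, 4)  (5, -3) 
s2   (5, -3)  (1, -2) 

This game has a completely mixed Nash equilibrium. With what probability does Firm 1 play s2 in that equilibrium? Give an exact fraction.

Let r be the probability that Firm 1 plays s1. In a completely mixed equilibrium, Firm 2 must be indifferent between t1 and t2.
Firm 2's expected payoff from t1 is 4r − 3(1−r); from t2 it is −3r − 2(1−r).
Setting these equal: 7r − 3 = −r − 2, so r = 1/8.
Therefore Firm 1 plays s2 with probability 1 − 1/8 = 7/8.

7/8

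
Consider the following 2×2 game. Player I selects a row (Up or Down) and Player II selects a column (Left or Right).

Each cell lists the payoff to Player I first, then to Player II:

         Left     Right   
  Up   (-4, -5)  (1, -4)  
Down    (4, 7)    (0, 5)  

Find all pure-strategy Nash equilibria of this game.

(Up, Left): Player I prefers Down (4 > -4); Player II prefers Right (-4 > -5) — not an equilibrium.
(Up, Right): Player I gets 1 ≥ 0 from Down, and Player II gets -4 ≥ -5 from Left — Nash equilibrium.
(Down, Left): Player I gets 4 ≥ -4 from Up, and Player II gets 7 ≥ 5 from Right — Nash equilibrium.
(Down, Right): Player I prefers Up (1 > 0); Player II prefers Left (7 > 5) — not an equilibrium.

(Up, Right) and (Down, Left)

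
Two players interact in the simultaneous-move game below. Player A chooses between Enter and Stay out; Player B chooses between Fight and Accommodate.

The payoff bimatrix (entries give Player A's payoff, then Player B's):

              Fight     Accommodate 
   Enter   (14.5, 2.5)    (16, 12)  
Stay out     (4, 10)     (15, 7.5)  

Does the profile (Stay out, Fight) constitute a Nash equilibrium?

At (Stay out, Fight), Player A earns 4; switching to Enter would give 14.5, so Player A would deviate.
Player B earns 10; switching to Accommodate would give 7.5, so Player B has no profitable deviation.
Since at least one player can profitably deviate, this is not a Nash equilibrium.

No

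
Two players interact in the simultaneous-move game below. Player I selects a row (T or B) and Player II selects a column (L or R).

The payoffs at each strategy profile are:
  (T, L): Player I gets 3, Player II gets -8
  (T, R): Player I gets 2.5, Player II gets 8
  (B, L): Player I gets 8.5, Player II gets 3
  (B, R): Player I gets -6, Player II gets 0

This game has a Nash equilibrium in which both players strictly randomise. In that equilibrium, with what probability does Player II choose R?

Let y be the probability that Player II plays L. In a completely mixed equilibrium, Player I must be indifferent between T and B.
Player I's expected payoff from T is 3y + 2.5(1−y); from B it is 8.5y − 6(1−y).
Setting these equal: 0.5y + 2.5 = 14.5y − 6, so y = 17/28.
Therefore Player II plays R with probability 1 − 17/28 = 11/28.

11/28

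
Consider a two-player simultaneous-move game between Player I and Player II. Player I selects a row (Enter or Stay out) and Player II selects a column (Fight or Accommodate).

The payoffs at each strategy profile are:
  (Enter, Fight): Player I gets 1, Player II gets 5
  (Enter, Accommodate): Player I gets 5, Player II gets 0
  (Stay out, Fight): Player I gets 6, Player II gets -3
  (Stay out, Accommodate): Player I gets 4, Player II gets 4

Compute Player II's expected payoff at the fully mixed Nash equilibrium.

First find x, the probability Player I plays Enter, from Player II's indifference between Fight and Accommodate: 5x − 3(1−x) = 4(1−x), giving x = 7/12.
Since Player II is indifferent in equilibrium, Player II's expected payoff equals the payoff from either column against (7/12, 5/12). Using Fight: 5(7/12) − 3(5/12) = 5/3.

5/3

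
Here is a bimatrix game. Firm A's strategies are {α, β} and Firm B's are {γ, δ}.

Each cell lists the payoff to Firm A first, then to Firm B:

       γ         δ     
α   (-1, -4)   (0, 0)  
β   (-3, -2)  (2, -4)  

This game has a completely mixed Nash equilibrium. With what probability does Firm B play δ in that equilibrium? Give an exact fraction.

Let c be the probability that Firm B plays γ. In a completely mixed equilibrium, Firm A must be indifferent between α and β.
Firm A's expected payoff from α is −c; from β it is −3c + 2(1−c).
Setting these equal: −c = −5c + 2, so c = 1/2.
Therefore Firm B plays δ with probability 1 − 1/2 = 1/2.

1/2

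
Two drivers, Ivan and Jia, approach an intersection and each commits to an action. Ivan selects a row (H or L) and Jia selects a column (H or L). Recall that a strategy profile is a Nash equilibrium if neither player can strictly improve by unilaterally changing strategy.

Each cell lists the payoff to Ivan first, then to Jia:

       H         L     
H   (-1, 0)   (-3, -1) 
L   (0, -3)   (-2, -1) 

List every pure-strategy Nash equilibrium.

(H, H): Ivan prefers L (0 > -1) — not an equilibrium.
(H, L): Ivan prefers L (-2 > -3); Jia prefers H (0 > -1) — not an equilibrium.
(L, H): Jia prefers L (-1 > -3) — not an equilibrium.
(L, L): Ivan gets -2 ≥ -3 from H, and Jia gets -1 ≥ -3 from H — Nash equilibrium.

(L, L)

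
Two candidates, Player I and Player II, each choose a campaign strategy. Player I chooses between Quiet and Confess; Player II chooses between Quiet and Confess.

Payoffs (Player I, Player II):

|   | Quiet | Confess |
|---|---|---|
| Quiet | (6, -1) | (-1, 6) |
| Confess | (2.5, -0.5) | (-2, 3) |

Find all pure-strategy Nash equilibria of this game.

(Quiet, Confess)

(Quiet, Quiet): Player II prefers Confess (6 > -1) — not an equilibrium.
(Quiet, Confess): Player I gets -1 ≥ -2 from Confess, and Player II gets 6 ≥ -1 from Quiet — Nash equilibrium.
(Confess, Quiet): Player I prefers Quiet (6 > 2.5); Player II prefers Confess (3 > -0.5) — not an equilibrium.
(Confess, Confess): Player I prefers Quiet (-1 > -2) — not an equilibrium.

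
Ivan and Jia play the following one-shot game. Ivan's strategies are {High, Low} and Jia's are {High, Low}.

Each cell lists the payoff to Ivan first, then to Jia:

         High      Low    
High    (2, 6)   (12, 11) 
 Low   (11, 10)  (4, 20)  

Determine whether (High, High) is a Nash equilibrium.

At (High, High), Ivan earns 2; switching to Low would give 11, so Ivan would deviate.
Jia earns 6; switching to Low would give 11, so Jia would deviate.
Since at least one player can profitably deviate, this is not a Nash equilibrium.

No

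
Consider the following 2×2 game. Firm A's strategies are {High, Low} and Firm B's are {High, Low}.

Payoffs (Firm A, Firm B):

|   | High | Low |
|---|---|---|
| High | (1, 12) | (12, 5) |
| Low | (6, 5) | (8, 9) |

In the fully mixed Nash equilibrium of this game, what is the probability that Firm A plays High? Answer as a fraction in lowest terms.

Let x be the probability that Firm A plays High. In a completely mixed equilibrium, Firm B must be indifferent between High and Low.
Firm B's expected payoff from High is 12x + 5(1−x); from Low it is 5x + 9(1−x).
Setting these equal: 7x + 5 = −4x + 9, so x = 4/11.

4/11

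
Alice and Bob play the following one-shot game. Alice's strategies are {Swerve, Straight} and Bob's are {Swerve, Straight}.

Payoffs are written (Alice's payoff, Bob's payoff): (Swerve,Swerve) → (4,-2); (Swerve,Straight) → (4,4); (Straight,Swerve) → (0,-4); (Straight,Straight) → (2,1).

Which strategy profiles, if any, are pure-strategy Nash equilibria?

(Swerve, Swerve): Bob prefers Straight (4 > -2) — not an equilibrium.
(Swerve, Straight): Alice gets 4 ≥ 2 from Straight, and Bob gets 4 ≥ -2 from Swerve — Nash equilibrium.
(Straight, Swerve): Alice prefers Swerve (4 > 0); Bob prefers Straight (1 > -4) — not an equilibrium.
(Straight, Straight): Alice prefers Swerve (4 > 2) — not an equilibrium.

(Swerve, Straight)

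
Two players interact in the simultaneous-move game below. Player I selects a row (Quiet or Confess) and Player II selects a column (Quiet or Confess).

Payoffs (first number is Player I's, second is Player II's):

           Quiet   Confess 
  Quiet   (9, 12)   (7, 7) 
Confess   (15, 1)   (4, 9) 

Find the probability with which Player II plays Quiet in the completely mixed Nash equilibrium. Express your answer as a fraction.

Let y be the probability that Player II plays Quiet. In a completely mixed equilibrium, Player I must be indifferent between Quiet and Confess.
Player I's expected payoff from Quiet is 9y + 7(1−y); from Confess it is 15y + 4(1−y).
Setting these equal: 2y + 7 = 11y + 4, so y = 1/3.

1/3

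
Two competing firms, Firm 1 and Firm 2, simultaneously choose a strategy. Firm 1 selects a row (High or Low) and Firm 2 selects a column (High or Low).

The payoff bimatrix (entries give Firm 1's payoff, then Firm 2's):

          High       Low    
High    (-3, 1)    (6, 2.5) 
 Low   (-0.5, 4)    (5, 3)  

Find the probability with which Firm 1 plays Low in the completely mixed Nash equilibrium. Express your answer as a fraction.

3/5

Let p be the probability that Firm 1 plays High. In a completely mixed equilibrium, Firm 2 must be indifferent between High and Low.
Firm 2's expected payoff from High is p + 4(1−p); from Low it is 2.5p + 3(1−p).
Setting these equal: −3p + 4 = −0.5p + 3, so p = 2/5.
Therefore Firm 1 plays Low with probability 1 − 2/5 = 3/5.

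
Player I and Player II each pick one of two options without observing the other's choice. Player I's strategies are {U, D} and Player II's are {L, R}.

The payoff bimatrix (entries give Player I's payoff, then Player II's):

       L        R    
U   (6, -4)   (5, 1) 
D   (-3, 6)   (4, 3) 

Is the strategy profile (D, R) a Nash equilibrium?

At (D, R), Player I earns 4; switching to U would give 5, so Player I would deviate.
Player II earns 3; switching to L would give 6, so Player II would deviate.
Since at least one player can profitably deviate, this is not a Nash equilibrium.

No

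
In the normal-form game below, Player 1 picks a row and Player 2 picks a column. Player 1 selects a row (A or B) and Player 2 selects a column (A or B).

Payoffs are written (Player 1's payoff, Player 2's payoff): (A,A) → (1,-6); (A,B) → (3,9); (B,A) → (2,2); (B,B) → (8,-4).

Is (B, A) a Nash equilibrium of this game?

Yes

At (B, A), Player 1 earns 2; switching to A would give 1, so Player 1 has no profitable deviation.
Player 2 earns 2; switching to B would give -4, so Player 2 has no profitable deviation.
Neither player can gain by a unilateral deviation, so this profile is a Nash equilibrium.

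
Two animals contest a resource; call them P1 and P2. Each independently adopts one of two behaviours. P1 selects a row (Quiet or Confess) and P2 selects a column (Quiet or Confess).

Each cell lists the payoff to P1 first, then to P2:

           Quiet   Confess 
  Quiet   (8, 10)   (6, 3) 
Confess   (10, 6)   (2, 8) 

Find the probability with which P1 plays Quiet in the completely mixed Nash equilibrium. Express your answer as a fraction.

2/9

Let p be the probability that P1 plays Quiet. In a completely mixed equilibrium, P2 must be indifferent between Quiet and Confess.
P2's expected payoff from Quiet is 10p + 6(1−p); from Confess it is 3p + 8(1−p).
Setting these equal: 4p + 6 = −5p + 8, so p = 2/9.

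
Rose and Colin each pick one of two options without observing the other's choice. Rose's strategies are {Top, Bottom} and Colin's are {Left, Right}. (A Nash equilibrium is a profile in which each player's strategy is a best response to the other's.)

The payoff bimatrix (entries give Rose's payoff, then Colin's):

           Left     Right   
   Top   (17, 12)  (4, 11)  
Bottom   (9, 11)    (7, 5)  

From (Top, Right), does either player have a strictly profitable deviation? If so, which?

Both

Rose at (Top, Right) earns 4; deviating to Bottom yields 7 — a strict improvement.
Colin earns 11; deviating to Left yields 12 — a strict improvement.
Both Rose and Colin have strictly profitable deviations.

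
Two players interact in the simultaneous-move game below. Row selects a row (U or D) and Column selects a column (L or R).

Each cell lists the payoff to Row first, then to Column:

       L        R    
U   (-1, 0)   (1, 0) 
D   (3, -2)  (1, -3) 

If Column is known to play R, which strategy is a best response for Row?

either — both U and D are best responses

Against R, Row earns 1 from U and 1 from D.
So either strategy is a best response.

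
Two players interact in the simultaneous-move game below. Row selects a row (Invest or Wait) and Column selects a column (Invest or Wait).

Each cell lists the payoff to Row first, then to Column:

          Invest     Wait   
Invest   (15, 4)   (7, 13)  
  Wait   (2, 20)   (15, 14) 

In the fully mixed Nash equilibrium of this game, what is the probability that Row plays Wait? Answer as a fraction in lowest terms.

Let p be the probability that Row plays Invest. In a completely mixed equilibrium, Column must be indifferent between Invest and Wait.
Column's expected payoff from Invest is 4p + 20(1−p); from Wait it is 13p + 14(1−p).
Setting these equal: −16p + 20 = −p + 14, so p = 2/5.
Therefore Row plays Wait with probability 1 − 2/5 = 3/5.

3/5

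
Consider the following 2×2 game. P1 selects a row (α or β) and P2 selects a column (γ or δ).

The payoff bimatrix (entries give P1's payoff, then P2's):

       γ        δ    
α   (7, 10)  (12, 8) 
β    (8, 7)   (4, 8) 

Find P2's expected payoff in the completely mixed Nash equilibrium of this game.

First find p, the probability P1 plays α, from P2's indifference between γ and δ: 10p + 7(1−p) = 8p + 8(1−p), giving p = 1/3.
Since P2 is indifferent in equilibrium, P2's expected payoff equals the payoff from either column against (1/3, 2/3). Using γ: 10(1/3) + 7(2/3) = 8.

8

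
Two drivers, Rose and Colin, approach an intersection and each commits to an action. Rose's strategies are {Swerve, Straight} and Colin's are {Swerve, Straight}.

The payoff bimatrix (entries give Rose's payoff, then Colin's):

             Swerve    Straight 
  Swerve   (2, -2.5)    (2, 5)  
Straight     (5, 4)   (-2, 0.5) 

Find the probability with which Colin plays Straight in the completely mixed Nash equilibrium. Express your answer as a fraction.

3/7

Let q be the probability that Colin plays Swerve. In a completely mixed equilibrium, Rose must be indifferent between Swerve and Straight.
Rose's expected payoff from Swerve is 2q + 2(1−q); from Straight it is 5q − 2(1−q).
Setting these equal: 2 = 7q − 2, so q = 4/7.
Therefore Colin plays Straight with probability 1 − 4/7 = 3/7.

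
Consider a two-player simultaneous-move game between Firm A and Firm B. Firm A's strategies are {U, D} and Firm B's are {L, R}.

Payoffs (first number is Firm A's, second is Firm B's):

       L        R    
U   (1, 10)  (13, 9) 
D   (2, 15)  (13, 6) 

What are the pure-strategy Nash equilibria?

(D, L)

(U, L): Firm A prefers D (2 > 1) — not an equilibrium.
(U, R): Firm B prefers L (10 > 9) — not an equilibrium.
(D, L): Firm A gets 2 ≥ 1 from U, and Firm B gets 15 ≥ 6 from R — Nash equilibrium.
(D, R): Firm B prefers L (15 > 6) — not an equilibrium.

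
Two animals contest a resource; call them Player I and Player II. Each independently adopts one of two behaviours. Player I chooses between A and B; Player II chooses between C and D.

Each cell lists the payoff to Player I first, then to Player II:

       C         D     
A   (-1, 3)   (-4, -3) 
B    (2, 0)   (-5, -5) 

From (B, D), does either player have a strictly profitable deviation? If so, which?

Player I at (B, D) earns -5; deviating to A yields -4 — a strict improvement.
Player II earns -5; deviating to C yields 0 — a strict improvement.
Both Player I and Player II have strictly profitable deviations.

Both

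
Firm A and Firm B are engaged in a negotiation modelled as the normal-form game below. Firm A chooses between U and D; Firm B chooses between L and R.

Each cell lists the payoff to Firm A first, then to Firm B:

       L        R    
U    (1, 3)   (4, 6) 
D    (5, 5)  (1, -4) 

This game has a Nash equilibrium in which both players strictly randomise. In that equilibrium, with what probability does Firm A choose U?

3/4

Let x be the probability that Firm A plays U. In a completely mixed equilibrium, Firm B must be indifferent between L and R.
Firm B's expected payoff from L is 3x + 5(1−x); from R it is 6x − 4(1−x).
Setting these equal: −2x + 5 = 10x − 4, so x = 3/4.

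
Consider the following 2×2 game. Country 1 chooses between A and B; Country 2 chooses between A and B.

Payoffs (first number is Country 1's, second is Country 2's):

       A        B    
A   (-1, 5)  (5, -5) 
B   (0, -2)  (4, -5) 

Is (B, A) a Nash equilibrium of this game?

At (B, A), Country 1 earns 0; switching to A would give -1, so Country 1 has no profitable deviation.
Country 2 earns -2; switching to B would give -5, so Country 2 has no profitable deviation.
Neither player can gain by a unilateral deviation, so this profile is a Nash equilibrium.

Yes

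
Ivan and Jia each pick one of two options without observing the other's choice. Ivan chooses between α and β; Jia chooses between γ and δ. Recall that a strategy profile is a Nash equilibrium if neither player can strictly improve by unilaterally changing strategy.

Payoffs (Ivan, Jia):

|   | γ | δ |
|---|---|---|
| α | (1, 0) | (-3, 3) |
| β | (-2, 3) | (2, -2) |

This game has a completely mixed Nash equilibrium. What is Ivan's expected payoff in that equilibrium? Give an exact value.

First find y, the probability Jia plays γ, from Ivan's indifference between α and β: y − 3(1−y) = −2y + 2(1−y), giving y = 5/8.
Since Ivan is indifferent in equilibrium, Ivan's expected payoff equals the payoff from either row against (5/8, 3/8). Using α: (5/8) − 3(3/8) = -1/2.

-1/2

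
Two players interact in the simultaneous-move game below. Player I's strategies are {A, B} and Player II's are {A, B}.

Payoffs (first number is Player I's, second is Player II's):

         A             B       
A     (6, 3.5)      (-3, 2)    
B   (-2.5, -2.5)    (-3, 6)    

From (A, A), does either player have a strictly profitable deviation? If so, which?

Neither

Player I at (A, A) earns 6; deviating to B yields -2.5 — not better.
Player II earns 3.5; deviating to B yields 2 — not better.
Neither player can strictly improve; the profile is a Nash equilibrium.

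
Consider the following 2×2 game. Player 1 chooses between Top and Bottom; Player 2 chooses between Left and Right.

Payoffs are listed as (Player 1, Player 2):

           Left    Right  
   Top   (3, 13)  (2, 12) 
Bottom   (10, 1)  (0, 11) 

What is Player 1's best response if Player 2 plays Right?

Top

Against Right, Player 1 earns 2 from Top and 0 from Bottom.
So Top is the best response.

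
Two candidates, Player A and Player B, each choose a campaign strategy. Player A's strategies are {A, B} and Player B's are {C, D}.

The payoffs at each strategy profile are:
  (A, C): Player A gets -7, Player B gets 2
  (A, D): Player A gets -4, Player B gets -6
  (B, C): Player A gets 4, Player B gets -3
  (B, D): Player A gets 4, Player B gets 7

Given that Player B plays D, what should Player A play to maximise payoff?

B

Against D, Player A earns -4 from A and 4 from B.
So B is the best response.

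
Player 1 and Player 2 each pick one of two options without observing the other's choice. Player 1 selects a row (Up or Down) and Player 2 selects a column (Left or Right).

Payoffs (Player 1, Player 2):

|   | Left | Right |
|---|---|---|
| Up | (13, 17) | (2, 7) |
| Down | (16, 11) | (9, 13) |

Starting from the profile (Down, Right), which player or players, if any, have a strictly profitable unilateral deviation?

Neither

Player 1 at (Down, Right) earns 9; deviating to Up yields 2 — not better.
Player 2 earns 13; deviating to Left yields 11 — not better.
Neither player can strictly improve; the profile is a Nash equilibrium.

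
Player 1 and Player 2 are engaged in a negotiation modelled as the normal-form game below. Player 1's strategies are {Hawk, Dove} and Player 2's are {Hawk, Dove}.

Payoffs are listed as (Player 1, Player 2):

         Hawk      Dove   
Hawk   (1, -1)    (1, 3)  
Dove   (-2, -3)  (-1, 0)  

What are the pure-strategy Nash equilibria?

(Hawk, Hawk): Player 2 prefers Dove (3 > -1) — not an equilibrium.
(Hawk, Dove): Player 1 gets 1 ≥ -1 from Dove, and Player 2 gets 3 ≥ -1 from Hawk — Nash equilibrium.
(Dove, Hawk): Player 1 prefers Hawk (1 > -2); Player 2 prefers Dove (0 > -3) — not an equilibrium.
(Dove, Dove): Player 1 prefers Hawk (1 > -1) — not an equilibrium.

(Hawk, Dove)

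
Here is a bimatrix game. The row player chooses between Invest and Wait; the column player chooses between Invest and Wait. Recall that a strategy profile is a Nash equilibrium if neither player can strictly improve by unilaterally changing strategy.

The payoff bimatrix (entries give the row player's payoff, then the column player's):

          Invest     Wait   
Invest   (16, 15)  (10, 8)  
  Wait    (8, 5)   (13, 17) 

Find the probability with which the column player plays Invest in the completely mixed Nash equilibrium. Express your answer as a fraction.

3/11

Let q be the probability that the column player plays Invest. In a completely mixed equilibrium, the row player must be indifferent between Invest and Wait.
The row player's expected payoff from Invest is 16q + 10(1−q); from Wait it is 8q + 13(1−q).
Setting these equal: 6q + 10 = −5q + 13, so q = 3/11.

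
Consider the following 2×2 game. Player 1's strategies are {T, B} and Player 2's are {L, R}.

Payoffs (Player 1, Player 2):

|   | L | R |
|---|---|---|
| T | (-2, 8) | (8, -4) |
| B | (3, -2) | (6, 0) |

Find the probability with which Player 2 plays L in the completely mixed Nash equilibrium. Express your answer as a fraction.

2/7

Let y be the probability that Player 2 plays L. In a completely mixed equilibrium, Player 1 must be indifferent between T and B.
Player 1's expected payoff from T is −2y + 8(1−y); from B it is 3y + 6(1−y).
Setting these equal: −10y + 8 = −3y + 6, so y = 2/7.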